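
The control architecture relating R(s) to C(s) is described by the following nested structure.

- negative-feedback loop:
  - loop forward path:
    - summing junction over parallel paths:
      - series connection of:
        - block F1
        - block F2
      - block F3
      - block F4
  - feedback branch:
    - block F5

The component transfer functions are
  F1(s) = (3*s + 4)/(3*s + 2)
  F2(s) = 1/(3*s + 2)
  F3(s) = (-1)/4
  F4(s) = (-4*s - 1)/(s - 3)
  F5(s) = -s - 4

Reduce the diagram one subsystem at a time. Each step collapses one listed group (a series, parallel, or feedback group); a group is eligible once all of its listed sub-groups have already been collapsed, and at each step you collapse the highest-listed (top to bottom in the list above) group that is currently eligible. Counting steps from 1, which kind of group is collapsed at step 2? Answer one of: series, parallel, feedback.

[1] series reduction of F1, F2
[2] sum the parallel branches (F1*F2), F3, F4
[3] reduce the feedback loop with forward ((F1*F2)+F3+F4) and return F5
So the answer for step 2 is parallel.

Final answer: parallel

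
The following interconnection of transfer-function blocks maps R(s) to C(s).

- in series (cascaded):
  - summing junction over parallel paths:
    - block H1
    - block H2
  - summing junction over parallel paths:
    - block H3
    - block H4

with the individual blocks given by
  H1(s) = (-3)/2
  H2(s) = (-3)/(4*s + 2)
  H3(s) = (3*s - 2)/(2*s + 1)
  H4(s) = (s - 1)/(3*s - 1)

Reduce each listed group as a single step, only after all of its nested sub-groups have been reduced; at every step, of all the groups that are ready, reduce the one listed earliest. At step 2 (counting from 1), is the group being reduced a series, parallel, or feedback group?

Step 1: parallel reduction of H1, H2
Step 2: parallel reduction of H3, H4
Step 3: combine (H1+H2), (H3+H4) in series
Step 2 collapses a parallel group.

Final answer: parallel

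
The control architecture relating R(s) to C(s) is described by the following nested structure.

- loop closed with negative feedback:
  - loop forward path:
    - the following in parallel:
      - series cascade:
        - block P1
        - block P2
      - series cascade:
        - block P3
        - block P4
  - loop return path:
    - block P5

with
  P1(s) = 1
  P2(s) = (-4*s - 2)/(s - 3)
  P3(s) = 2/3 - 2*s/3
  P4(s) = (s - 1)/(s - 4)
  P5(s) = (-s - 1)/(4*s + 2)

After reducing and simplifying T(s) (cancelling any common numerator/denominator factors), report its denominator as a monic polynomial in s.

Answer: s^4 + 8*s^3 - 52*s^2 + 22*s + 21

Working:
(1) combine P1, P2 in series; result (-4*s - 2)/(s - 3)
(2) combine P3, P4 in series; result (-2*s^2 + 4*s - 2)/(3*s - 12)
(3) reduce the parallel group (P1*P2), (P3*P4); result (-2*s^3 - 2*s^2 + 28*s + 30)/(3*s^2 - 21*s + 36)
(4) collapse the loop (((P1*P2)+(P3*P4)) forward, P5 return); result (-4*s^4 - 6*s^3 + 54*s^2 + 88*s + 30)/(s^4 + 8*s^3 - 52*s^2 + 22*s + 21)
Step 4 gives the fully reduced T(s), with no common factor left to cancel. The denominator is already monic (leading coefficient 1).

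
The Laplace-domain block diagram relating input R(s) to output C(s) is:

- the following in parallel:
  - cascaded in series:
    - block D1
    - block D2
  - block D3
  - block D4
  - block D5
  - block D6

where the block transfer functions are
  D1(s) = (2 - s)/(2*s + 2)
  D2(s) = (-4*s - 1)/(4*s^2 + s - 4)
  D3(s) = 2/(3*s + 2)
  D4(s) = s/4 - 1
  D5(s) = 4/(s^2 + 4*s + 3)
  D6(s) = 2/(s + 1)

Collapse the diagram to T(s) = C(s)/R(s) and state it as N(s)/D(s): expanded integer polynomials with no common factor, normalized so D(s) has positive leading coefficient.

First reduce the diagram to T(s).

Step 1: cascade D1, D2 -> (4*s^2 - 7*s - 2)/(8*s^3 + 10*s^2 - 6*s - 8)
Step 2: reduce the parallel group (D1*D2), D3, D4, D5, D6 - this is the overall T(s), already in the required normalized form

Answer: (12*s^6 + 11*s^5 - 14*s^4 + 455*s^3 + 336*s^2 - 472*s - 344)/(48*s^5 + 236*s^4 + 280*s^3 - 60*s^2 - 248*s - 96)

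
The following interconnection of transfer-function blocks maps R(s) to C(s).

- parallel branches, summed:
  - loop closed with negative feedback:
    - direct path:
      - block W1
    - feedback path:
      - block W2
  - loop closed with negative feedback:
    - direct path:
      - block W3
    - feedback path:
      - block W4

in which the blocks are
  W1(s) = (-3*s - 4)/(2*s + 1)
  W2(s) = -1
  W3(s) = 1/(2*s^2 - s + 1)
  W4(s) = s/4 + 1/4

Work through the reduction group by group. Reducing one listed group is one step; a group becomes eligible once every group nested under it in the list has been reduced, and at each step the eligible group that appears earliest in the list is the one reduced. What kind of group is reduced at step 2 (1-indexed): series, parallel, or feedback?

The answer is feedback.

Reasoning:
Step 1 - reduce the feedback loop with forward W1 and return W2
Step 2 - apply the feedback formula to W3, W4
Step 3 - reduce the parallel group [W1/(1+W1*W2)], [W3/(1+W3*W4)]
Step 2: feedback.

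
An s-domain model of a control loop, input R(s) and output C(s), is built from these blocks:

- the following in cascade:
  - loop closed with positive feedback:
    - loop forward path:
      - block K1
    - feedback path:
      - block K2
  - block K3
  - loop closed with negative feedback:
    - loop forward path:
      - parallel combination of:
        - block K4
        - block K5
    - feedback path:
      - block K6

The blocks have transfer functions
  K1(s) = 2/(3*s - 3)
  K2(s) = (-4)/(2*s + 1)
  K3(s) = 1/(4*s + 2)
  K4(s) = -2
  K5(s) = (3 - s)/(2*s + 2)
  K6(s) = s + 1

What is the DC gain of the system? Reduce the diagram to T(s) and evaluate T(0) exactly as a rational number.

First reduce the diagram to T(s).

Step 1. collapse the loop (K1 forward, K2 return), giving (4*s + 2)/(6*s^2 - 3*s + 5)
Step 2. combine K4, K5 in parallel, giving (-5*s - 1)/(2*s + 2)
Step 3. apply the feedback formula to (K4+K5), K6, giving (5*s + 1)/(5*s^2 + 4*s - 1)
Step 4. cascade [K1/(1-K1*K2)], K3, [(K4+K5)/(1+(K4+K5)*K6)], giving (5*s + 1)/(30*s^4 + 9*s^3 + 7*s^2 + 23*s - 5)
Evaluating the step-4 result (the overall T(s)) at s = 0 gives T(0) = 1/(-5) = -1/5.

Answer: -1/5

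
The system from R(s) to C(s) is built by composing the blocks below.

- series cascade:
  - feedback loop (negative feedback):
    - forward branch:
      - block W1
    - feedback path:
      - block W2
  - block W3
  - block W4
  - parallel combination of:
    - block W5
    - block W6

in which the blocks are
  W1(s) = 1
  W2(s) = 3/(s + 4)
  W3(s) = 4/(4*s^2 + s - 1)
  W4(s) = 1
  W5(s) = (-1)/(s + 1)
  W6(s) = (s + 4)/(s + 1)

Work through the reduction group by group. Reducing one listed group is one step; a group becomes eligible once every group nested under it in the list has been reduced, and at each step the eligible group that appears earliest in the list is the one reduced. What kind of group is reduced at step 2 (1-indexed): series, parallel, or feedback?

Step 1 - collapse the loop (W1 forward, W2 return)
Step 2 - combine W5, W6 in parallel
Step 3 - reduce the series chain [W1/(1+W1*W2)], W3, W4, (W5+W6)
At step 2 the group reduced is parallel.

Final answer: parallel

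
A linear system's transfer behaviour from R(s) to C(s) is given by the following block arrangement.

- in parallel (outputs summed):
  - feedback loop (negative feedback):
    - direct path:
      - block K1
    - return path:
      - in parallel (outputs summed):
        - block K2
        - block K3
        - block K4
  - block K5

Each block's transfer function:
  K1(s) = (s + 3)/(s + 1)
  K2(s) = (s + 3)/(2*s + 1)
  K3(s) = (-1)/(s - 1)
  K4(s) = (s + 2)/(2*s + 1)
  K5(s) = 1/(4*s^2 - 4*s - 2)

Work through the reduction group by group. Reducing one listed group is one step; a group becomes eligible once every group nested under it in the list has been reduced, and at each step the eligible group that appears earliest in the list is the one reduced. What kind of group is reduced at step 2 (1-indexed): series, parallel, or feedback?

Step 1. combine K2, K3, K4 in parallel
Step 2. collapse the loop (K1 forward, (K2+K3+K4) return)
Step 3. combine [K1/(1+K1*(K2+K3+K4))], K5 in parallel
The group at step 2 is a feedback group.

Final answer: feedback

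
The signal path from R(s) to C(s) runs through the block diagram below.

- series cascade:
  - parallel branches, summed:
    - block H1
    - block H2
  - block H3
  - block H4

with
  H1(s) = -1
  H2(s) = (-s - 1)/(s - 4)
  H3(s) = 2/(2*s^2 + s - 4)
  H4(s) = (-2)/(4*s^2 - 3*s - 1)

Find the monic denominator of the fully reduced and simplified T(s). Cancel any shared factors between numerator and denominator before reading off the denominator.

Step 1 - parallel reduction of H1, H2: (3 - 2*s)/(s - 4)
Step 2 - reduce the series chain (H1+H2), H3, H4: (8*s - 12)/(8*s^5 - 34*s^4 - 13*s^3 + 95*s^2 - 40*s - 16)
The result of step 2 is T(s) in lowest terms. Its denominator has leading coefficient 8; dividing the denominator through by 8 makes it monic.

Therefore the answer is s^5 - 17*s^4/4 - 13*s^3/8 + 95*s^2/8 - 5*s - 2.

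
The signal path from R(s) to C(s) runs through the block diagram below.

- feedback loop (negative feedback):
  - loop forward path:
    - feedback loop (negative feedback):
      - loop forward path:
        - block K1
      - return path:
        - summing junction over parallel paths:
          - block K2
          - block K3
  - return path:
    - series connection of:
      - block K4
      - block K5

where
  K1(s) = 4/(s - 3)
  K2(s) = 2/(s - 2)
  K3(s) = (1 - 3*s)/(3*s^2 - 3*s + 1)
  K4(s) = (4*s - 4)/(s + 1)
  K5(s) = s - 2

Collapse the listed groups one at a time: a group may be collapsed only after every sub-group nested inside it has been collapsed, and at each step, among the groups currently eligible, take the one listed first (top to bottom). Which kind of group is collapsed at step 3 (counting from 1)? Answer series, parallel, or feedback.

1. parallel reduction of K2, K3
2. collapse the loop (K1 forward, (K2+K3) return)
3. series reduction of K4, K5
4. close the feedback loop around [K1/(1+K1*(K2+K3))], (K4*K5)
Step 3: series.

Answer: series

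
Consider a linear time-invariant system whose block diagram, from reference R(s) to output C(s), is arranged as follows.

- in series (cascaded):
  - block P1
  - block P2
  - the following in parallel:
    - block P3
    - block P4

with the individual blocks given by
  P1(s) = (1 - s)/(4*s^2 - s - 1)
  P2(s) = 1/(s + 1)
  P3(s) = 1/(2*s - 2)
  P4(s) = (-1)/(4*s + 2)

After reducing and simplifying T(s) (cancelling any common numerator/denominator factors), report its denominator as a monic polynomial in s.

The answer is s^4 + 5*s^3/4 - s^2/8 - s/2 - 1/8.

Reasoning:
1. reduce the parallel group P3, P4: (s + 2)/(4*s^2 - 2*s - 2)
2. combine P1, P2, (P3+P4) in series: (-s - 2)/(16*s^4 + 20*s^3 - 2*s^2 - 8*s - 2)
Step 2 gives the fully reduced T(s), with no common factor left to cancel. The denominator's leading coefficient is 16, so divide each of its coefficients by 16 to get the monic form.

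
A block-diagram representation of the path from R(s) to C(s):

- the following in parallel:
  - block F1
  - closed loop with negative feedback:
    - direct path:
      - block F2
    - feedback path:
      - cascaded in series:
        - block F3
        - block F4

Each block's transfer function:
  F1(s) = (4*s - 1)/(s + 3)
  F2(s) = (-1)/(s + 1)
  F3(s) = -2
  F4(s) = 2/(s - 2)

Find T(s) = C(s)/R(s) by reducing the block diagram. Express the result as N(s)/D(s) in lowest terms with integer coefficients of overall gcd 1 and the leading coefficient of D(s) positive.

Answer: (4*s^3 - 6*s^2 + 8*s + 4)/(s^3 + 2*s^2 - s + 6)

Working:
[1] cascade F3, F4 gives (-4)/(s - 2)
[2] reduce the feedback loop with forward F2 and return (F3*F4) gives (2 - s)/(s^2 - s + 2)
[3] parallel reduction of F1, [F2/(1+F2*(F3*F4))], giving the overall T(s)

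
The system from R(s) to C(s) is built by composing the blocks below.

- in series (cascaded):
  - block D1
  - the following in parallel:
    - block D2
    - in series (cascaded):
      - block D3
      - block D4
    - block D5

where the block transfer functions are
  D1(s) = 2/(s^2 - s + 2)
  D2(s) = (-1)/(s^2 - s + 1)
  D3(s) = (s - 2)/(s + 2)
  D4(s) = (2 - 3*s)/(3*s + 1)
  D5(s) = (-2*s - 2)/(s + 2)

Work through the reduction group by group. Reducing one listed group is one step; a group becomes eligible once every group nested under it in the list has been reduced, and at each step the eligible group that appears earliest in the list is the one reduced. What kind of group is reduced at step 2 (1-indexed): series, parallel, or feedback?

1. series reduction of D3, D4
2. sum the parallel branches D2, (D3*D4), D5
3. combine D1, (D2+(D3*D4)+D5) in series
So the answer for step 2 is parallel.

Answer: parallel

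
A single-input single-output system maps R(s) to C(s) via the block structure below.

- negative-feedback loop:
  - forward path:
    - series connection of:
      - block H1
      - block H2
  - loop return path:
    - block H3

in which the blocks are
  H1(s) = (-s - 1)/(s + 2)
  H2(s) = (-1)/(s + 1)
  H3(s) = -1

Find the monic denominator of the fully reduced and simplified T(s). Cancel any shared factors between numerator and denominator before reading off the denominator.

First reduce the diagram to T(s).

Step 1: reduce the series chain H1, H2 gives 1/(s + 2)
Step 2: collapse the loop ((H1*H2) forward, H3 return) gives 1/(s + 1)
No further cancellation is possible in the step-2 result, so that is T(s). Its denominator is already monic.

Answer: s + 1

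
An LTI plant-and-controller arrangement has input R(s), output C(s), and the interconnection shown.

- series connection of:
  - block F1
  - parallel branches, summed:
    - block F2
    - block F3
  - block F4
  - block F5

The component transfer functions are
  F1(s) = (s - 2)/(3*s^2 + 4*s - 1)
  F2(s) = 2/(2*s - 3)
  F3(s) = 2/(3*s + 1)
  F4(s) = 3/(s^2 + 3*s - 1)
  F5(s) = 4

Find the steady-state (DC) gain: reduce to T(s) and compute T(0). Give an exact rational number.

Step 1. add F2, F3 (parallel); result (10*s - 4)/(6*s^2 - 7*s - 3)
Step 2. multiply F1, (F2+F3), F4, F5 (series); result (120*s^2 - 288*s + 96)/(18*s^6 + 57*s^5 - 52*s^4 - 137*s^3 + 31*s^2 + 14*s - 3)
That last expression is T(s); at s = 0 only the constant terms survive, so T(0) = 96/(-3) = -32.

Hence the answer: -32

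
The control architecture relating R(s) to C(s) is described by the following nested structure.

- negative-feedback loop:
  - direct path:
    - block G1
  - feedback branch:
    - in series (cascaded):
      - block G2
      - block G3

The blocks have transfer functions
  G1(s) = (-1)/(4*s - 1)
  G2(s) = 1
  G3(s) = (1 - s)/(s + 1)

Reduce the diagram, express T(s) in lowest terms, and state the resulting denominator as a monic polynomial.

Step 1: multiply G2, G3 (series); result (1 - s)/(s + 1)
Step 2: feedback reduction of G1, (G2*G3); result (-s - 1)/(4*s^2 + 4*s - 2)
Step 2 gives the fully reduced T(s), with no common factor left to cancel. The denominator's leading coefficient is 4, so divide each of its coefficients by 4 to get the monic form.

Therefore the answer is s^2 + s - 1/2.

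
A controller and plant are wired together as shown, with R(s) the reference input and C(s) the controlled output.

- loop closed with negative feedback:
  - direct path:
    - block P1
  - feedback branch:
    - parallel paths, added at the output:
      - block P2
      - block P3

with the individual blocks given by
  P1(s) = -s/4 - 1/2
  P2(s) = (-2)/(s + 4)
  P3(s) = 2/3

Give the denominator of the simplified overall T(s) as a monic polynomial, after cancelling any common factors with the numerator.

Step 1. combine P2, P3 in parallel; result (2*s + 2)/(3*s + 12)
Step 2. reduce the feedback loop with forward P1 and return (P2+P3); result (3*s^2 + 18*s + 24)/(2*s^2 - 6*s - 44)
That last expression is T(s), already simplified. Scaling its denominator by 1/2 (the reciprocal of the leading coefficient) yields the monic denominator.

Hence the answer: s^2 - 3*s - 22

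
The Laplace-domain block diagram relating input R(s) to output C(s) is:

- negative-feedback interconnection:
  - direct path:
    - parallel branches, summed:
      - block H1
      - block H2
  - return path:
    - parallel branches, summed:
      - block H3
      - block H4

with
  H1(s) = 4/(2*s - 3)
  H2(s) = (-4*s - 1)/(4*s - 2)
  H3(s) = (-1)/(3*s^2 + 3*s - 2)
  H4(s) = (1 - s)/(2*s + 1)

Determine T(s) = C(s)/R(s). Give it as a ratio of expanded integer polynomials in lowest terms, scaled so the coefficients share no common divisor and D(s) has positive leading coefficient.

Step 1: parallel reduction of H1, H2 gives (-8*s^2 + 26*s - 5)/(8*s^2 - 16*s + 6)
Step 2: combine H3, H4 in parallel gives (-3*s^3 + 3*s - 3)/(6*s^3 + 9*s^2 - s - 2)
Step 3: reduce the feedback loop with forward (H1+H2) and return (H3+H4): this yields T(s), and no further normalization is needed

Therefore the answer is (-48*s^5 + 84*s^4 + 212*s^3 - 55*s^2 - 47*s + 10)/(72*s^5 - 102*s^4 - 125*s^3 + 156*s^2 - 67*s + 3).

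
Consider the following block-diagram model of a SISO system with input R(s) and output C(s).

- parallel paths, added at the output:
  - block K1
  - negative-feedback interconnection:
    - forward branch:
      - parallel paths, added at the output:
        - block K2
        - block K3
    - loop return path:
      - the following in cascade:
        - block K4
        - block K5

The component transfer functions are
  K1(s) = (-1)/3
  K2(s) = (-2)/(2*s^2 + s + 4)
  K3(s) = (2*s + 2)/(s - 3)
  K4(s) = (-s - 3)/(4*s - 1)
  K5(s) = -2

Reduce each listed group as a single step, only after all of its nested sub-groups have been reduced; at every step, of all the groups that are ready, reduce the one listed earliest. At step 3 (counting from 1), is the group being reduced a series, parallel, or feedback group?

[1] sum the parallel branches K2, K3
[2] multiply K4, K5 (series)
[3] reduce the feedback loop with forward (K2+K3) and return (K4*K5)
[4] reduce the parallel group K1, [(K2+K3)/(1+(K2+K3)*(K4*K5))]
Step 3 collapses a feedback group.

Answer: feedback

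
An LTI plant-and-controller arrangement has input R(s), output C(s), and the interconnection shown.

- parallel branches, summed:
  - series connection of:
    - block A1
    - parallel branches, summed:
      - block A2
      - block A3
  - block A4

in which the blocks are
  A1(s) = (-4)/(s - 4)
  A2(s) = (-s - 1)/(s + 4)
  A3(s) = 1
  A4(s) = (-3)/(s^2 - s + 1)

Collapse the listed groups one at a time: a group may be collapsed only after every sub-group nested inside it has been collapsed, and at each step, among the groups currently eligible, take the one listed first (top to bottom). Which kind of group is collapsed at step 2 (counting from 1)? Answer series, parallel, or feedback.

Step 1. parallel reduction of A2, A3
Step 2. multiply A1, (A2+A3) (series)
Step 3. reduce the parallel group (A1*(A2+A3)), A4
So the answer for step 2 is series.

Answer: series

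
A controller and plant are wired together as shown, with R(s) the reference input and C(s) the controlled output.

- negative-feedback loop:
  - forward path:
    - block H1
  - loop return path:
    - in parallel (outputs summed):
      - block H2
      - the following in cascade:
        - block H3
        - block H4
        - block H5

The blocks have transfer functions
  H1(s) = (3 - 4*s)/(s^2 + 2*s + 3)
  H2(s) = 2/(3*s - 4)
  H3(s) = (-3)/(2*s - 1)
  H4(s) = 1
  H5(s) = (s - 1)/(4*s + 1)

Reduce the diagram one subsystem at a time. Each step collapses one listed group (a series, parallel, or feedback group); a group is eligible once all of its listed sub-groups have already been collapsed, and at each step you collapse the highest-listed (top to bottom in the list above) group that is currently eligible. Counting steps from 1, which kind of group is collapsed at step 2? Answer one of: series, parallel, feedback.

Step 1. cascade H3, H4, H5
Step 2. reduce the parallel group H2, (H3*H4*H5)
Step 3. reduce the feedback loop with forward H1 and return (H2+(H3*H4*H5))
Step 2 collapses a parallel group.

Therefore the answer is parallel.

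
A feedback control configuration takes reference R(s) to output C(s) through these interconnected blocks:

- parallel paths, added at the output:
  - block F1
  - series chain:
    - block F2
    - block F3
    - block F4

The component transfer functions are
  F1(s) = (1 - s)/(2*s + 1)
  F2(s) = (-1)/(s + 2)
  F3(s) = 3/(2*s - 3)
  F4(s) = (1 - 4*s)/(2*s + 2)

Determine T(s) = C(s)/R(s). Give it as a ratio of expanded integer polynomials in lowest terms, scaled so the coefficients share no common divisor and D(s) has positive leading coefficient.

Step 1: reduce the series chain F2, F3, F4 = (12*s - 3)/(4*s^3 + 6*s^2 - 10*s - 12)
Step 2: reduce the parallel group F1, (F2*F3*F4), giving the overall T(s)

Answer: (-4*s^4 - 2*s^3 + 40*s^2 + 8*s - 15)/(8*s^4 + 16*s^3 - 14*s^2 - 34*s - 12)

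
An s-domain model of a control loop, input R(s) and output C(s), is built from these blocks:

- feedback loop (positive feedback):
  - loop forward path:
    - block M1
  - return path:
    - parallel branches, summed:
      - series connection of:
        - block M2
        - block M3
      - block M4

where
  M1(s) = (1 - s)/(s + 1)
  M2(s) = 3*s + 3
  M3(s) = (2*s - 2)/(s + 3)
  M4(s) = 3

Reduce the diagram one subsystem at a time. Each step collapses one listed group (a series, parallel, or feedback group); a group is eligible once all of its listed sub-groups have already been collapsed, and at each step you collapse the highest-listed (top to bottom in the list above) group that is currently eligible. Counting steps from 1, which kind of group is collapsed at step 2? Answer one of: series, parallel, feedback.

(1) series reduction of M2, M3
(2) sum the parallel branches (M2*M3), M4
(3) reduce the feedback loop with forward M1 and return ((M2*M3)+M4)
The group at step 2 is a parallel group.

Answer: parallel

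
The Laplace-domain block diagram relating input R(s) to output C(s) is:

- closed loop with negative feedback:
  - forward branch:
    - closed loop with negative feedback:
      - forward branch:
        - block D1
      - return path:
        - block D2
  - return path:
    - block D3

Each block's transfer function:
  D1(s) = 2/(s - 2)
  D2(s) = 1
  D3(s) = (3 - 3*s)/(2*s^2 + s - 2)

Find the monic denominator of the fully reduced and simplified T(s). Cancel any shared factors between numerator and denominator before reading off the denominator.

Answer: s^3 + s^2/2 - 4*s + 3

Working:
1. apply the feedback formula to D1, D2: 2/s
2. feedback reduction of [D1/(1+D1*D2)], D3: (4*s^2 + 2*s - 4)/(2*s^3 + s^2 - 8*s + 6)
That last expression is T(s), already simplified. Scaling its denominator by 1/2 (the reciprocal of the leading coefficient) yields the monic denominator.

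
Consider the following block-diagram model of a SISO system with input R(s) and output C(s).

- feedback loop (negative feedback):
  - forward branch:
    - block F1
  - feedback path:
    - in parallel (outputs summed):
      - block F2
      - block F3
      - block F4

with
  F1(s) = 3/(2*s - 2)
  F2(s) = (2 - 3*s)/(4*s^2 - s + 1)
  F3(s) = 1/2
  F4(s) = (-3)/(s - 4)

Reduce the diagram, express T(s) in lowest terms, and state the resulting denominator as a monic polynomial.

(1) reduce the parallel group F2, F3, F4; result (4*s^3 - 47*s^2 + 39*s - 26)/(8*s^3 - 34*s^2 + 10*s - 8)
(2) feedback reduction of F1, (F2+F3+F4); result (24*s^3 - 102*s^2 + 30*s - 24)/(16*s^4 - 72*s^3 - 53*s^2 + 81*s - 62)
The result of step 2 is T(s) in lowest terms. Its denominator has leading coefficient 16; dividing the denominator through by 16 makes it monic.

Answer: s^4 - 9*s^3/2 - 53*s^2/16 + 81*s/16 - 31/8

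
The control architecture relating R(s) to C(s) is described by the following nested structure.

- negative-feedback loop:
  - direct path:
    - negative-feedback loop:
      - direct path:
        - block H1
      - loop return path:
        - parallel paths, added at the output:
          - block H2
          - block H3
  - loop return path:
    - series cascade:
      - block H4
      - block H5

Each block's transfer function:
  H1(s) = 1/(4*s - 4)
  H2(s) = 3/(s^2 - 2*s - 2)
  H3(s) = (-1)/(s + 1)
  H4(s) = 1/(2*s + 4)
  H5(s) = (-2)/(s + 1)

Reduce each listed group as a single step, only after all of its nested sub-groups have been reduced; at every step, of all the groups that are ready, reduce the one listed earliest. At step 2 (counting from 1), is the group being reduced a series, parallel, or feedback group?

Reducing step by step:

Step 1 - combine H2, H3 in parallel
Step 2 - apply the feedback formula to H1, (H2+H3)
Step 3 - combine H4, H5 in series
Step 4 - feedback reduction of [H1/(1+H1*(H2+H3))], (H4*H5)
The group at step 2 is a feedback group.

Answer: feedback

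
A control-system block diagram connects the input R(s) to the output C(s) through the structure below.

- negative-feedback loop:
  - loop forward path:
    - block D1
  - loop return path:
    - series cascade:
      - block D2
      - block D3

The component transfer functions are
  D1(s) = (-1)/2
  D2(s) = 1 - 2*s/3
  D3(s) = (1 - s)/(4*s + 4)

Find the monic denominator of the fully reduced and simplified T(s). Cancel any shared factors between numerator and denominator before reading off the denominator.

First reduce the diagram to T(s).

[1] reduce the series chain D2, D3 = (2*s^2 - 5*s + 3)/(12*s + 12)
[2] apply the feedback formula to D1, (D2*D3) = (12*s + 12)/(2*s^2 - 29*s - 21)
T(s) is the step-2 result (common factors already cancelled). Leading coefficient of the denominator: 2. Divide through by 2 for the monic polynomial.

Answer: s^2 - 29*s/2 - 21/2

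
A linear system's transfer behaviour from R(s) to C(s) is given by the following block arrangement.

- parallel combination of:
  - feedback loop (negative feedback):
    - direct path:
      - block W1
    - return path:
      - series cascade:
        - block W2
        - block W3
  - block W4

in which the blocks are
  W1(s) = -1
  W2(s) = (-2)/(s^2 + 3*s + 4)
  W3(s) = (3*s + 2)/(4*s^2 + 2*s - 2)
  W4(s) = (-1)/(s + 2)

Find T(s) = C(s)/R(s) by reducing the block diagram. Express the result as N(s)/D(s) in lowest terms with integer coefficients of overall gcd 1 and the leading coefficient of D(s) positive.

Answer: (-2*s^5 - 13*s^4 - 31*s^3 - 31*s^2 - 2*s + 10)/(2*s^5 + 11*s^4 + 24*s^3 + 24*s^2 + 6*s - 4)

Working:
Step 1: reduce the series chain W2, W3 -> (-3*s - 2)/(2*s^4 + 7*s^3 + 10*s^2 + s - 4)
Step 2: collapse the loop (W1 forward, (W2*W3) return) -> (-2*s^4 - 7*s^3 - 10*s^2 - s + 4)/(2*s^4 + 7*s^3 + 10*s^2 + 4*s - 2)
Step 3: parallel reduction of [W1/(1+W1*(W2*W3))], W4; the result is T(s) itself (integer coefficients, no common factor, positive leading denominator coefficient)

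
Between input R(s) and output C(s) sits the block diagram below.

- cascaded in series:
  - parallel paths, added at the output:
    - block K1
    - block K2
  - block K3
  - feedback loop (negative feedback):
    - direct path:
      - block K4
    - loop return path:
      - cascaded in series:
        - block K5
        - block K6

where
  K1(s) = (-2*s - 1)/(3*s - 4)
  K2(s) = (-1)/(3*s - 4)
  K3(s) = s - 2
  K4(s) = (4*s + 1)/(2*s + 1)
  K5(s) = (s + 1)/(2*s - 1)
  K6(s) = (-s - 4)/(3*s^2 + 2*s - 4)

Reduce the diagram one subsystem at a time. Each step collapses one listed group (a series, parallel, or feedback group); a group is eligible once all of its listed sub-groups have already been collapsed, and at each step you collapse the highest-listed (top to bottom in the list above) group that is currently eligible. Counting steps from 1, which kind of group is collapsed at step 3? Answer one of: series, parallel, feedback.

1. combine K1, K2 in parallel
2. multiply K5, K6 (series)
3. collapse the loop (K4 forward, (K5*K6) return)
4. cascade (K1+K2), K3, [K4/(1+K4*(K5*K6))]
So the answer for step 3 is feedback.

Hence the answer: feedback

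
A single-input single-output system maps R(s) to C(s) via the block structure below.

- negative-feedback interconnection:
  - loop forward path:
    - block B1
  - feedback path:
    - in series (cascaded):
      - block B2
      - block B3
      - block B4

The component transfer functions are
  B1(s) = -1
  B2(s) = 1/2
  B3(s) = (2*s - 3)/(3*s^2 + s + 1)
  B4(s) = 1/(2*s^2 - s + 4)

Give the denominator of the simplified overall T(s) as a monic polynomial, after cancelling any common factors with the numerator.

Answer: s^4 - s^3/6 + 13*s^2/6 + s/3 + 11/12

Working:
Step 1. multiply B2, B3, B4 (series), giving (2*s - 3)/(12*s^4 - 2*s^3 + 26*s^2 + 6*s + 8)
Step 2. feedback reduction of B1, (B2*B3*B4), giving (-12*s^4 + 2*s^3 - 26*s^2 - 6*s - 8)/(12*s^4 - 2*s^3 + 26*s^2 + 4*s + 11)
Step 2 gives the fully reduced T(s), with no common factor left to cancel. The denominator's leading coefficient is 12, so divide each of its coefficients by 12 to get the monic form.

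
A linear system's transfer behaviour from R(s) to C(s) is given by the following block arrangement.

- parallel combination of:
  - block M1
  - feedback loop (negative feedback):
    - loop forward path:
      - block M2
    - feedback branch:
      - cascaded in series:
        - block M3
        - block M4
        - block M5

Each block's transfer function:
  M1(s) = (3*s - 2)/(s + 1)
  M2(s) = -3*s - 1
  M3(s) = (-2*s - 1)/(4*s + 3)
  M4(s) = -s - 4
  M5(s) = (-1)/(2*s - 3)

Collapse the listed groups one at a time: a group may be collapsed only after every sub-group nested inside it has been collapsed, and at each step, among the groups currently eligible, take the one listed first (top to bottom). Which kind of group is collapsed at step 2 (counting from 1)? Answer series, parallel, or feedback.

Reducing step by step:

Step 1. multiply M3, M4, M5 (series)
Step 2. apply the feedback formula to M2, (M3*M4*M5)
Step 3. parallel reduction of M1, [M2/(1+M2*(M3*M4*M5))]
At step 2 the group reduced is feedback.

Answer: feedback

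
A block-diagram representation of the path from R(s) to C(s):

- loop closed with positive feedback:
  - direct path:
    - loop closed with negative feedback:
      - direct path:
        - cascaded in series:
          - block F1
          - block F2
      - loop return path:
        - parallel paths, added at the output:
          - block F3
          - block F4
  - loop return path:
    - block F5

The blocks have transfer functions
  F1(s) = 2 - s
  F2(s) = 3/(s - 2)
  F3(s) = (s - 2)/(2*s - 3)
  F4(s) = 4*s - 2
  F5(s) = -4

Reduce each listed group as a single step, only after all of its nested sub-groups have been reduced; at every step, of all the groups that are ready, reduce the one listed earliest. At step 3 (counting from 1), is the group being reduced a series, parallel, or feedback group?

(1) combine F1, F2 in series
(2) combine F3, F4 in parallel
(3) reduce the feedback loop with forward (F1*F2) and return (F3+F4)
(4) apply the feedback formula to [(F1*F2)/(1+(F1*F2)*(F3+F4))], F5
Step 3: feedback.

Answer: feedback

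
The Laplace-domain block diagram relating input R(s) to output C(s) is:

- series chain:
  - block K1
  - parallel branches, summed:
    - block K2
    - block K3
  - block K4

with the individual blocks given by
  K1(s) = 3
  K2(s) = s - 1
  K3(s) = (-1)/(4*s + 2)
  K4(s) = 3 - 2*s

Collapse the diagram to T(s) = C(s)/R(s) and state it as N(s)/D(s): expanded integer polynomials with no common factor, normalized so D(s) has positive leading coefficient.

Answer: (-24*s^3 + 48*s^2 - 27)/(4*s + 2)

Working:
Step 1 - reduce the parallel group K2, K3, giving (4*s^2 - 2*s - 3)/(4*s + 2)
Step 2 - cascade K1, (K2+K3), K4, which is the overall transfer function T(s) = C(s)/R(s) in lowest terms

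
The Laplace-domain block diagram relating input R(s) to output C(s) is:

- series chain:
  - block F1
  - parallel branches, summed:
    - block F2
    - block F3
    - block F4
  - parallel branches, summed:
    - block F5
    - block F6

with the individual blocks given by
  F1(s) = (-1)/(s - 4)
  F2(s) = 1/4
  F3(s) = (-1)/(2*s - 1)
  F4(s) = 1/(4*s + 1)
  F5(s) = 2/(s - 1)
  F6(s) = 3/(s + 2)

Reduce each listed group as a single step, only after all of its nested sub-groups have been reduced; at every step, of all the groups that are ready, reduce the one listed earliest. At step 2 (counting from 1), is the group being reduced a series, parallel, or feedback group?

The answer is parallel.

Reasoning:
1. sum the parallel branches F2, F3, F4
2. parallel reduction of F5, F6
3. combine F1, (F2+F3+F4), (F5+F6) in series
At step 2 the group reduced is parallel.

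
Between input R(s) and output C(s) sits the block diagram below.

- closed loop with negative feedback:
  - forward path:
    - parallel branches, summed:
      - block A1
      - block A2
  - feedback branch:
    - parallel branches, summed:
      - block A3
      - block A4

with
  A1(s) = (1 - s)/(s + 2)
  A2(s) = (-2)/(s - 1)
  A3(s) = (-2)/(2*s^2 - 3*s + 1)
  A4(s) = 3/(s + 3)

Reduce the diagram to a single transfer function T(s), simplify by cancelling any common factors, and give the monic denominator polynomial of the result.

The answer is s^5 - s^4/2 + s^3 - 19*s^2 + 37*s + 9/2.

Reasoning:
Step 1: sum the parallel branches A1, A2 gives (-s^2 - 5)/(s^2 + s - 2)
Step 2: combine A3, A4 in parallel gives (6*s^2 - 11*s - 3)/(2*s^3 + 3*s^2 - 8*s + 3)
Step 3: apply the feedback formula to (A1+A2), (A3+A4) gives (-2*s^5 - 3*s^4 - 2*s^3 - 18*s^2 + 40*s - 15)/(2*s^5 - s^4 + 2*s^3 - 38*s^2 + 74*s + 9)
That last expression is T(s), already simplified. Scaling its denominator by 1/2 (the reciprocal of the leading coefficient) yields the monic denominator.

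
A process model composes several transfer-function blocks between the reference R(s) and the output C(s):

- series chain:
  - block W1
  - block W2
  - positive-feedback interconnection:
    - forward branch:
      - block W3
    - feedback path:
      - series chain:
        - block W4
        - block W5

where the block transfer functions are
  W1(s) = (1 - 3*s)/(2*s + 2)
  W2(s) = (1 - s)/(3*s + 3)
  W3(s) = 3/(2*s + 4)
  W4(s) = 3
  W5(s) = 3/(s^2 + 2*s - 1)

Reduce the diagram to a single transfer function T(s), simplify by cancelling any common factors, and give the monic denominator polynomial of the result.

Step 1: series reduction of W4, W5 = 9/(s^2 + 2*s - 1)
Step 2: apply the feedback formula to W3, (W4*W5) = (3*s^2 + 6*s - 3)/(2*s^3 + 8*s^2 + 6*s - 31)
Step 3: cascade W1, W2, [W3/(1-W3*(W4*W5))] = (3*s^4 + 2*s^3 - 10*s^2 + 6*s - 1)/(4*s^5 + 24*s^4 + 48*s^3 - 22*s^2 - 112*s - 62)
That last expression is T(s), already simplified. Scaling its denominator by 1/4 (the reciprocal of the leading coefficient) yields the monic denominator.

Final answer: s^5 + 6*s^4 + 12*s^3 - 11*s^2/2 - 28*s - 31/2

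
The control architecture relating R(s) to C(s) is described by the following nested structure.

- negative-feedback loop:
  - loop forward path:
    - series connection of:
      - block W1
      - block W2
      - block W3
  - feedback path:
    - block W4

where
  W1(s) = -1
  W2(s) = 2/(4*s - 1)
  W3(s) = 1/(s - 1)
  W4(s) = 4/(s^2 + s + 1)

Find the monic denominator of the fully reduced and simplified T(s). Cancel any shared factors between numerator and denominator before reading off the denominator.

The answer is s^4 - s^3/4 - s - 7/4.

Reasoning:
(1) cascade W1, W2, W3, giving (-2)/(4*s^2 - 5*s + 1)
(2) close the feedback loop around (W1*W2*W3), W4, giving (-2*s^2 - 2*s - 2)/(4*s^4 - s^3 - 4*s - 7)
No further cancellation is possible in the step-2 result, so that is T(s). Its denominator becomes monic after dividing by the leading coefficient 4.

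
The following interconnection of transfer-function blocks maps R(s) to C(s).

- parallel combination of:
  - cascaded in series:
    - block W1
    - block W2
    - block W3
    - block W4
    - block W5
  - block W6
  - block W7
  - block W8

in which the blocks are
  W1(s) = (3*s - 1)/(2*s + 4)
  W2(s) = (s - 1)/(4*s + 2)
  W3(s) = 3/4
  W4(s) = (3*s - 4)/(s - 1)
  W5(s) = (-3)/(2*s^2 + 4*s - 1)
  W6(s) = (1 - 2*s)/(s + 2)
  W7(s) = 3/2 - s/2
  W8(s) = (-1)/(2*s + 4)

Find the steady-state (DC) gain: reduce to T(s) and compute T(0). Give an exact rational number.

Reducing step by step:

1. cascade W1, W2, W3, W4, W5 gives (-81*s^2 + 135*s - 36)/(64*s^4 + 288*s^3 + 352*s^2 + 48*s - 32)
2. combine (W1*W2*W3*W4*W5), W6, W7, W8 in parallel gives (-32*s^5 - 176*s^4 - 32*s^3 + 439*s^2 + 271*s - 92)/(64*s^4 + 288*s^3 + 352*s^2 + 48*s - 32)
The step-2 result is T(s). Setting s = 0: T(0) = -92/(-32) = 23/8.

Answer: 23/8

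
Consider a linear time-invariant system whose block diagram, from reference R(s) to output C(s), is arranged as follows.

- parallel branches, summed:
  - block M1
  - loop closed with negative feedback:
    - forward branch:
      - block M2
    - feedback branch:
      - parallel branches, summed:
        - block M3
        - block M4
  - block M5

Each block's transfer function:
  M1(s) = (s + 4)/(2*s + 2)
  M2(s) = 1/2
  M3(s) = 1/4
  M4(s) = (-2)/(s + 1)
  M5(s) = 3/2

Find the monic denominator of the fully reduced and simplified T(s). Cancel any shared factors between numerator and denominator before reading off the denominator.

Answer: s^2 + 10*s/9 + 1/9

Working:
1. parallel reduction of M3, M4, giving (s - 7)/(4*s + 4)
2. apply the feedback formula to M2, (M3+M4), giving (4*s + 4)/(9*s + 1)
3. reduce the parallel group M1, [M2/(1+M2*(M3+M4))], M5, giving (44*s^2 + 83*s + 15)/(18*s^2 + 20*s + 2)
T(s) is the step-3 result (common factors already cancelled). Leading coefficient of the denominator: 18. Divide through by 18 for the monic polynomial.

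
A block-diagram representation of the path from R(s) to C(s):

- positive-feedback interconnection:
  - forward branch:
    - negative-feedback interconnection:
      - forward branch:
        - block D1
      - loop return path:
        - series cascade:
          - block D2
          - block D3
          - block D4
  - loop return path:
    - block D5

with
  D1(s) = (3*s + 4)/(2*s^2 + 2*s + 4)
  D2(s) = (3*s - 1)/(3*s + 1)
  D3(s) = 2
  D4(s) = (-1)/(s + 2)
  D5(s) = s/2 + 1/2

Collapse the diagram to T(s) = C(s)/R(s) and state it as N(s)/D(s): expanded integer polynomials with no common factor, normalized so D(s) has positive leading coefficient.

Answer: (18*s^3 + 66*s^2 + 68*s + 16)/(3*s^4 - 2*s^3 - 43*s^2 - 14*s + 24)

Working:
Step 1: reduce the series chain D2, D3, D4, giving (2 - 6*s)/(3*s^2 + 7*s + 2)
Step 2: collapse the loop (D1 forward, (D2*D3*D4) return), giving (9*s^3 + 33*s^2 + 34*s + 8)/(6*s^4 + 20*s^3 + 12*s^2 + 14*s + 16)
Step 3: apply the feedback formula to [D1/(1+D1*(D2*D3*D4))], D5, giving the overall T(s)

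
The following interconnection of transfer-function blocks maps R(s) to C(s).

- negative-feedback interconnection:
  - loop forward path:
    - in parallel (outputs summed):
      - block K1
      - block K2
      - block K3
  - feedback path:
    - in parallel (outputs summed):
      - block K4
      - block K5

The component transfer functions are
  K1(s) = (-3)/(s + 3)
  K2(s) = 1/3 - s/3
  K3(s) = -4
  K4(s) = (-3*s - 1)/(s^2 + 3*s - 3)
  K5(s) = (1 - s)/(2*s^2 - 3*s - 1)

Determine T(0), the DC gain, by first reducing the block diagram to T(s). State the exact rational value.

(1) combine K1, K2, K3 in parallel; result (-s^2 - 14*s - 42)/(3*s + 9)
(2) combine K4, K5 in parallel; result (-7*s^3 + 5*s^2 + 12*s - 2)/(2*s^4 + 3*s^3 - 16*s^2 + 6*s + 3)
(3) apply the feedback formula to (K1+K2+K3), (K4+K5); result (-2*s^6 - 31*s^5 - 110*s^4 + 92*s^3 + 585*s^2 - 294*s - 126)/(13*s^5 + 120*s^4 + 191*s^3 - 502*s^2 - 413*s + 111)
Step 3 gives the overall T(s). Then T(0) = -126/111 = -42/37.

Final answer: -42/37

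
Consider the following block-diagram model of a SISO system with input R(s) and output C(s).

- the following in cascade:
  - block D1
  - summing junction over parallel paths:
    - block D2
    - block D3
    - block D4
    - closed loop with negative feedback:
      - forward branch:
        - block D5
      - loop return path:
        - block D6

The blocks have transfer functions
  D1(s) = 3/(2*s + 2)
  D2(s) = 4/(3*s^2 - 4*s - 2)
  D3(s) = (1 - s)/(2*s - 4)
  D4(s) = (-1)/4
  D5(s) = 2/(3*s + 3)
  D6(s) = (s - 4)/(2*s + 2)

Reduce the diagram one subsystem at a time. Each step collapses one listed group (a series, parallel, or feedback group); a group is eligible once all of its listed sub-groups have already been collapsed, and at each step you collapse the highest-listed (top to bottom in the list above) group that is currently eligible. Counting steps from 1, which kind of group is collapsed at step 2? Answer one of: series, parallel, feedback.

Step 1: reduce the feedback loop with forward D5 and return D6
Step 2: add D2, D3, D4, [D5/(1+D5*D6)] (parallel)
Step 3: series reduction of D1, (D2+D3+D4+[D5/(1+D5*D6)])
At step 2 the group reduced is parallel.

Hence the answer: parallel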